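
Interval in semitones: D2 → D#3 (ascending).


Absolute semitone position = octave×12 + chromatic position
D2: 2×12 + 2 = 26
D#3: 3×12 + 3 = 39
Difference = 39 - 26 = 13
= 13 semitones


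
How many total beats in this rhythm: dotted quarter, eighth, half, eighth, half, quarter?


Beat values:
  dotted quarter = 1.5 beats
  eighth = 0.5 beats
  half = 2 beats
  eighth = 0.5 beats
  half = 2 beats
  quarter = 1 beat
Sum = 1.5 + 0.5 + 2 + 0.5 + 2 + 1
= 7.5 beats


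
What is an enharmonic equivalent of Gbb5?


Reasoning:
Enharmonic notes sound the same pitch but are spelled with different letter names
Gbb and F name the same pitch class
= F5


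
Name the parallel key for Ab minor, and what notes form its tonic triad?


Reasoning:
Parallel keys share the same tonic but differ in mode
Ab minor → parallel is Ab major
Tonic triad of Ab major = Ab C Eb
= Ab major; triad = Ab C Eb


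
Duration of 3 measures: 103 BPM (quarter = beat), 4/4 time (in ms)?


Reasoning:
Quarter-note beat duration = 60000 / 103 ms
Beats per measure (4/4) = 4
One measure = 4 × 60000 / 103 = 240000 / 103 ms
3 measures = 3 × 240000 / 103 = 720000 / 103
= 6990.3 ms


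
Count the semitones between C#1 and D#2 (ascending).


Step by step:
Absolute semitone position = octave×12 + chromatic position
C#1: 1×12 + 1 = 13
D#2: 2×12 + 3 = 27
Difference = 27 - 13 = 14
= 14 semitones


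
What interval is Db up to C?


Letter names: D → C spans 7 letter names → a 7th
Semitones: Db → C = 11 half-steps
A 7th of 11 semitones is a major 7th
= major 7th


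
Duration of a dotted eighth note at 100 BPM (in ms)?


Let's work it out.
One quarter-note beat = 60000 / BPM = 60000 / 100 ms
Dotted eighth note = 3/4 × quarter note
Duration = 3/4 × 60000 / 100 = 45000 / 100
= 450.0 ms


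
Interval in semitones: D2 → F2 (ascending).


Let's work it out.
Absolute semitone position = octave×12 + chromatic position
D2: 2×12 + 2 = 26
F2: 2×12 + 5 = 29
Difference = 29 - 26 = 3
= 3 semitones


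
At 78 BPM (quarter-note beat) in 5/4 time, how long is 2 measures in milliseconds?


Quarter-note beat duration = 60000 / 78 ms
Beats per measure (5/4) = 5
One measure = 5 × 60000 / 78 = 300000 / 78 ms
2 measures = 2 × 300000 / 78 = 600000 / 78
= 7692.3 ms


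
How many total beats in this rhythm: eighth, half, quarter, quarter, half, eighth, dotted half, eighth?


Solution.
Beat values:
  eighth = 0.5 beats
  half = 2 beats
  quarter = 1 beat
  quarter = 1 beat
  half = 2 beats
  eighth = 0.5 beats
  dotted half = 3 beats
  eighth = 0.5 beats
Sum = 0.5 + 2 + 1 + 1 + 2 + 0.5 + 3 + 0.5
= 10.5 beats


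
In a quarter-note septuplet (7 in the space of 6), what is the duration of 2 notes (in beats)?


Step by step:
Septuplet: 7 notes occupy the space of 6 quarter notes
Space = 6 × 1 = 6 beats
Each septuplet note = 6 / 7 = 6/7 beats
2 notes = 2 × 6/7 = 12/7
= 12/7 beats


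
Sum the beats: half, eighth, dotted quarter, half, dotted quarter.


Solution.
Beat values:
  half = 2 beats
  eighth = 0.5 beats
  dotted quarter = 1.5 beats
  half = 2 beats
  dotted quarter = 1.5 beats
Sum = 2 + 0.5 + 1.5 + 2 + 1.5
= 7.5 beats


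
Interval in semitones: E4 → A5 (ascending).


Working:
Absolute semitone position = octave×12 + chromatic position
E4: 4×12 + 4 = 52
A5: 5×12 + 9 = 69
Difference = 69 - 52 = 17
= 17 semitones


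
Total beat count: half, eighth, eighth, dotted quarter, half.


Solution.
Beat values:
  half = 2 beats
  eighth = 0.5 beats
  eighth = 0.5 beats
  dotted quarter = 1.5 beats
  half = 2 beats
Sum = 2 + 0.5 + 0.5 + 1.5 + 2
= 6.5 beats


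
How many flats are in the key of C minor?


Flat minor keys: A(0), D(1), G(2), C(3), F(4), Bb(5), Eb(6), Ab(7)
C minor has 3 flats
Order of flats: Bb Eb Ab Db Gb Cb Fb → first 3: Bb, Eb, Ab
= 3 flats


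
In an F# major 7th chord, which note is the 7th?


Major 7th chord = root + major 3rd + perfect 5th + major 7th
Seventh chords stack in thirds, so the letter names are F-A-C-E
Root: F#
Major 3rd above F#: A#
Perfect 5th above F#: C#
Major 7th above F#: E#
The 7th = E#


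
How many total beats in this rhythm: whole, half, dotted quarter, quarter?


Working:
Beat values:
  whole = 4 beats
  half = 2 beats
  dotted quarter = 1.5 beats
  quarter = 1 beat
Sum = 4 + 2 + 1.5 + 1
= 8.5 beats


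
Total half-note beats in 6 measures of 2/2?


Working:
Time signature 2/2: the bottom number 2 means the half note gets one count
The top number 2 means 2 half-note beats per measure
Total = 2 × 6 measures
= 12 half-note beats


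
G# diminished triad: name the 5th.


Reasoning:
Diminished triad = root + minor 3rd (3 semitones) + diminished 5th (6 semitones)
A triad on G# stacks thirds, so the chord tones use letter names G-B-D
Root: G#
Minor 3rd above G#: B
Diminished 5th above G#: D
The 5th = D


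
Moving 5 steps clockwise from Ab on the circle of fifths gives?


Let's work it out.
Each clockwise step on the circle of fifths moves up a perfect 5th
From Ab: Ab → Eb → Bb → F → C → G
= G


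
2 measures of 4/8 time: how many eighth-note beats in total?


Step by step:
Time signature 4/8: the bottom number 8 means the eighth note gets one count
The top number 4 means 4 eighth-note beats per measure
Total = 4 × 2 measures
= 8 eighth-note beats


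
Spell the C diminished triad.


Working:
Diminished triad = root + minor 3rd (3 semitones) + diminished 5th (6 semitones)
A triad on C stacks thirds, so the chord tones use letter names C-E-G
Root: C
Minor 3rd above C: Eb
Diminished 5th above C: Gb
Chord = C Eb Gb


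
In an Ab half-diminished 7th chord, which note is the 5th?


Step by step:
Half-diminished 7th chord = root + minor 3rd + diminished 5th + minor 7th
Seventh chords stack in thirds, so the letter names are A-C-E-G
Root: Ab
Minor 3rd above Ab: Cb
Diminished 5th above Ab: Ebb
Minor 7th above Ab: Gb
The 5th = Ebb


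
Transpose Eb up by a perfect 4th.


Solution.
perfect 4th: 4 letter names, 5 semitones
Letter: E + 3 → A
Pitch: Eb + 5 semitones, spelled as an A → Ab
= Ab


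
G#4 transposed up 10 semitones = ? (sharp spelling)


Step by step:
G#4: chromatic position 8 in octave 4 → absolute = 4×12 + 8 = 56
Transpose up 10: 56 + 10 = 66
66 = 5×12 + 6 → F# in octave 5
Result = F#5


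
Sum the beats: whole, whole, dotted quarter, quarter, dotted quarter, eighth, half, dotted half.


Solution.
Beat values:
  whole = 4 beats
  whole = 4 beats
  dotted quarter = 1.5 beats
  quarter = 1 beat
  dotted quarter = 1.5 beats
  eighth = 0.5 beats
  half = 2 beats
  dotted half = 3 beats
Sum = 4 + 4 + 1.5 + 1 + 1.5 + 0.5 + 2 + 3
= 17.5 beats


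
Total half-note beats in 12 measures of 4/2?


Working:
Time signature 4/2: the bottom number 2 means the half note gets one count
The top number 4 means 4 half-note beats per measure
Total = 4 × 12 measures
= 48 half-note beats


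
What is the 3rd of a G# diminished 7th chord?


Diminished 7th chord = root + minor 3rd + diminished 5th + diminished 7th
Seventh chords stack in thirds, so the letter names are G-B-D-F
Root: G#
Minor 3rd above G#: B
Diminished 5th above G#: D
Diminished 7th above G#: F
The 3rd = B


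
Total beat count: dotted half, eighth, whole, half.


Beat values:
  dotted half = 3 beats
  eighth = 0.5 beats
  whole = 4 beats
  half = 2 beats
Sum = 3 + 0.5 + 4 + 2
= 9.5 beats


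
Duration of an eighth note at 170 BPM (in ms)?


Solution.
One quarter-note beat = 60000 / BPM = 60000 / 170 ms
Eighth note = 1/2 × quarter note
Duration = 1/2 × 60000 / 170 = 30000 / 170
= 176.5 ms


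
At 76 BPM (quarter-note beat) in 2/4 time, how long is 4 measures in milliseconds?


Step by step:
Quarter-note beat duration = 60000 / 76 ms
Beats per measure (2/4) = 2
One measure = 2 × 60000 / 76 = 120000 / 76 ms
4 measures = 4 × 120000 / 76 = 480000 / 76
= 6315.8 ms


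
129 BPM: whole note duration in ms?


Step by step:
One quarter-note beat = 60000 / BPM = 60000 / 129 ms
Whole note = 4 × quarter note
Duration = 4 × 60000 / 129 = 240000 / 129
= 1860.5 ms


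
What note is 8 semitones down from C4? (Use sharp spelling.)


Solution.
C4: chromatic position 0 in octave 4 → absolute = 4×12 + 0 = 48
Transpose down 8: 48 - 8 = 40
40 = 3×12 + 4 → E in octave 3
Result = E3


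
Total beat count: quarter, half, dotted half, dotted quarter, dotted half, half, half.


Let's work it out.
Beat values:
  quarter = 1 beat
  half = 2 beats
  dotted half = 3 beats
  dotted quarter = 1.5 beats
  dotted half = 3 beats
  half = 2 beats
  half = 2 beats
Sum = 1 + 2 + 3 + 1.5 + 3 + 2 + 2
= 14.5 beats


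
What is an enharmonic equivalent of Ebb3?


Working:
Enharmonic notes sound the same pitch but are spelled with different letter names
Ebb and D name the same pitch class
= D3


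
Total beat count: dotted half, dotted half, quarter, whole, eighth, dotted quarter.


Let's work it out.
Beat values:
  dotted half = 3 beats
  dotted half = 3 beats
  quarter = 1 beat
  whole = 4 beats
  eighth = 0.5 beats
  dotted quarter = 1.5 beats
Sum = 3 + 3 + 1 + 4 + 0.5 + 1.5
= 13 beats


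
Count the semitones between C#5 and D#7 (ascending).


Absolute semitone position = octave×12 + chromatic position
C#5: 5×12 + 1 = 61
D#7: 7×12 + 3 = 87
Difference = 87 - 61 = 26
= 26 semitones


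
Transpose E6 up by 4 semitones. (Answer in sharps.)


Reasoning:
E6: chromatic position 4 in octave 6 → absolute = 6×12 + 4 = 76
Transpose up 4: 76 + 4 = 80
80 = 6×12 + 8 → G# in octave 6
Result = G#6


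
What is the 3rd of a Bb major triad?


Major triad = root + major 3rd (4 semitones) + perfect 5th (7 semitones)
A triad on Bb stacks thirds, so the chord tones use letter names B-D-F
Root: Bb
Major 3rd above Bb: D
Perfect 5th above Bb: F
The 3rd = D


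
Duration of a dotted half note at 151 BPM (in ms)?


Solution.
One quarter-note beat = 60000 / BPM = 60000 / 151 ms
Dotted half note = 3 × quarter note
Duration = 3 × 60000 / 151 = 180000 / 151
= 1192.1 ms


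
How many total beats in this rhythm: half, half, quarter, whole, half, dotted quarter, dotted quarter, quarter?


Beat values:
  half = 2 beats
  half = 2 beats
  quarter = 1 beat
  whole = 4 beats
  half = 2 beats
  dotted quarter = 1.5 beats
  dotted quarter = 1.5 beats
  quarter = 1 beat
Sum = 2 + 2 + 1 + 4 + 2 + 1.5 + 1.5 + 1
= 15 beats


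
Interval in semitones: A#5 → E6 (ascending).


Let's work it out.
Absolute semitone position = octave×12 + chromatic position
A#5: 5×12 + 10 = 70
E6: 6×12 + 4 = 76
Difference = 76 - 70 = 6
= 6 semitones


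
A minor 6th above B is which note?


Solution.
A 6th spans 6 letter names, so from B we land on G
A minor 6th = 8 semitones above B
Spell G at that pitch: G
= G


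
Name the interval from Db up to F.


Let's work it out.
Letter names: D → F spans 3 letter names → a 3rd
Semitones: Db → F = 4 half-steps
A 3rd of 4 semitones is a major 3rd
= major 3rd


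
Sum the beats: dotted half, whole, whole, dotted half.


Let's work it out.
Beat values:
  dotted half = 3 beats
  whole = 4 beats
  whole = 4 beats
  dotted half = 3 beats
Sum = 3 + 4 + 4 + 3
= 14 beats


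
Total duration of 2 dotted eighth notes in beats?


Solution.
Base eighth note = 1/2 beats
Dot 1 adds half the previous value: +1/4
One dotted eighth = 1/2 + 1/4 = 3/4
2 of them = 2 × 3/4 = 3/2
= 3/2 beats


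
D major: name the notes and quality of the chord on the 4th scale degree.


D major scale: D E F# G A B C#
Diatonic triad on degree 4 stacks scale notes 4, 6, 1: G B D
G→B = 4 semitones; G→D = 7 semitones → major triad
= G B D (major)


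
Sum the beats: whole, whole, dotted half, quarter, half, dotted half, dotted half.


Beat values:
  whole = 4 beats
  whole = 4 beats
  dotted half = 3 beats
  quarter = 1 beat
  half = 2 beats
  dotted half = 3 beats
  dotted half = 3 beats
Sum = 4 + 4 + 3 + 1 + 2 + 3 + 3
= 20 beats


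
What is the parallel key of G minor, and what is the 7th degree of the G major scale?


Reasoning:
Parallel keys share the same tonic but differ in mode
G minor → parallel is G major
G major scale: G A B C D E F#
= G major; 7th degree = F#


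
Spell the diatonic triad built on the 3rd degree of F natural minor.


Reasoning:
F natural minor scale: F G Ab Bb C Db Eb
Diatonic triad on degree 3 stacks scale notes 3, 5, 7: Ab C Eb
Ab→C = 4 semitones; Ab→Eb = 7 semitones → major triad
= Ab C Eb (major)


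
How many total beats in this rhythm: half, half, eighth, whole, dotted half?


Step by step:
Beat values:
  half = 2 beats
  half = 2 beats
  eighth = 0.5 beats
  whole = 4 beats
  dotted half = 3 beats
Sum = 2 + 2 + 0.5 + 4 + 3
= 11.5 beats


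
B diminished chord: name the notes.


Diminished triad = root + minor 3rd (3 semitones) + diminished 5th (6 semitones)
A triad on B stacks thirds, so the chord tones use letter names B-D-F
Root: B
Minor 3rd above B: D
Diminished 5th above B: F
Chord = B D F


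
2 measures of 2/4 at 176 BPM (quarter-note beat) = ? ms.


Let's work it out.
Quarter-note beat duration = 60000 / 176 ms
Beats per measure (2/4) = 2
One measure = 2 × 60000 / 176 = 120000 / 176 ms
2 measures = 2 × 120000 / 176 = 240000 / 176
= 1363.6 ms


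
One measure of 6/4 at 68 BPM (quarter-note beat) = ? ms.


Quarter-note beat duration = 60000 / 68 ms
Beats per measure (6/4) = 6
One measure = 6 × 60000 / 68 = 360000 / 68 ms
= 5294.1 ms


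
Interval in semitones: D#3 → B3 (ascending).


Working:
Absolute semitone position = octave×12 + chromatic position
D#3: 3×12 + 3 = 39
B3: 3×12 + 11 = 47
Difference = 47 - 39 = 8
= 8 semitones


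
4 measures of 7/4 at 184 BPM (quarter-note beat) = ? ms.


Solution.
Quarter-note beat duration = 60000 / 184 ms
Beats per measure (7/4) = 7
One measure = 7 × 60000 / 184 = 420000 / 184 ms
4 measures = 4 × 420000 / 184 = 1680000 / 184
= 9130.4 ms


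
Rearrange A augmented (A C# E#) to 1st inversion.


Root position: A C# E#
1st inversion: move root up an octave
Bass note: C#
Notes (bottom to top) = C# E# A


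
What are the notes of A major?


Working:
Major scale pattern: W-W-H-W-W-W-H (2-2-1-2-2-2-1 semitones)
Starting from A:
  A + 2 semitones → B
  B + 2 semitones → C#
  C# + 1 semitone → D
  D + 2 semitones → E
  E + 2 semitones → F#
  F# + 2 semitones → G#
  G# + 1 semitone → A
Scale = A B C# D E F# G#


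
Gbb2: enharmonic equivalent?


Reasoning:
Enharmonic notes sound the same pitch but are spelled with different letter names
Gbb and F name the same pitch class
= F2


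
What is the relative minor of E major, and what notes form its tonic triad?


Solution.
The relative minor shares the major's key signature and starts on its 6th degree
6th degree = a major 6th above the tonic; a major 6th above E is C#
→ relative minor of E major is C# minor
Tonic triad of C# minor = root + minor 3rd + perfect 5th = C# E G#
= C# minor; triad = C# E G#


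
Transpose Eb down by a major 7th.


Reasoning:
major 7th: 7 letter names, 11 semitones
Letter: E - 6 → F
Pitch: Eb - 11 semitones, spelled as an F → Fb
= Fb


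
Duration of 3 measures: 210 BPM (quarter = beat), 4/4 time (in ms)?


Solution.
Quarter-note beat duration = 60000 / 210 ms
Beats per measure (4/4) = 4
One measure = 4 × 60000 / 210 = 240000 / 210 ms
3 measures = 3 × 240000 / 210 = 720000 / 210
= 3428.6 ms


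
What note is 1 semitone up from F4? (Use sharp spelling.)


Working:
F4: chromatic position 5 in octave 4 → absolute = 4×12 + 5 = 53
Transpose up 1: 53 + 1 = 54
54 = 4×12 + 6 → F# in octave 4
Result = F#4


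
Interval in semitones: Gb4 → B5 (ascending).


Absolute semitone position = octave×12 + chromatic position
Gb4: 4×12 + 6 = 54
B5: 5×12 + 11 = 71
Difference = 71 - 54 = 17
= 17 semitones


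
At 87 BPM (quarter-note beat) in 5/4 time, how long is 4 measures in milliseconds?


Quarter-note beat duration = 60000 / 87 ms
Beats per measure (5/4) = 5
One measure = 5 × 60000 / 87 = 300000 / 87 ms
4 measures = 4 × 300000 / 87 = 1200000 / 87
= 13793.1 ms


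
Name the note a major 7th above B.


A 7th spans 7 letter names, so from B we land on A
A major 7th = 11 semitones above B
Spell A at that pitch: A#
= A#


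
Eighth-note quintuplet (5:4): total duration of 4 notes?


Reasoning:
Quintuplet: 5 notes occupy the space of 4 eighth notes
Space = 4 × 1/2 = 2 beats
Each quintuplet note = 2 / 5 = 2/5 beats
4 notes = 4 × 2/5 = 8/5
= 8/5 beats


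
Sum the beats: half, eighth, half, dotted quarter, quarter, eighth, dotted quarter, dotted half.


Solution.
Beat values:
  half = 2 beats
  eighth = 0.5 beats
  half = 2 beats
  dotted quarter = 1.5 beats
  quarter = 1 beat
  eighth = 0.5 beats
  dotted quarter = 1.5 beats
  dotted half = 3 beats
Sum = 2 + 0.5 + 2 + 1.5 + 1 + 0.5 + 1.5 + 3
= 12 beats


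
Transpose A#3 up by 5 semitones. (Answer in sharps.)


A#3: chromatic position 10 in octave 3 → absolute = 3×12 + 10 = 46
Transpose up 5: 46 + 5 = 51
51 = 4×12 + 3 → D# in octave 4
Result = D#4


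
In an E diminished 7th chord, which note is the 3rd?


Diminished 7th chord = root + minor 3rd + diminished 5th + diminished 7th
Seventh chords stack in thirds, so the letter names are E-G-B-D
Root: E
Minor 3rd above E: G
Diminished 5th above E: Bb
Diminished 7th above E: Db
The 3rd = G


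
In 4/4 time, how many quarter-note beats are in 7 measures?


Let's work it out.
Time signature 4/4: the bottom number 4 means the quarter note gets one count
The top number 4 means 4 quarter-note beats per measure
Total = 4 × 7 measures
= 28 quarter-note beats


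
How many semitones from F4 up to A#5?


Reasoning:
Absolute semitone position = octave×12 + chromatic position
F4: 4×12 + 5 = 53
A#5: 5×12 + 10 = 70
Difference = 70 - 53 = 17
= 17 semitones


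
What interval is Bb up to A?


Letter names: B → A spans 7 letter names → a 7th
Semitones: Bb → A = 11 half-steps
A 7th of 11 semitones is a major 7th
= major 7th


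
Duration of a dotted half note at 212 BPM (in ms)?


Let's work it out.
One quarter-note beat = 60000 / BPM = 60000 / 212 ms
Dotted half note = 3 × quarter note
Duration = 3 × 60000 / 212 = 180000 / 212
= 849.1 ms


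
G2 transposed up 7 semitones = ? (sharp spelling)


G2: chromatic position 7 in octave 2 → absolute = 2×12 + 7 = 31
Transpose up 7: 31 + 7 = 38
38 = 3×12 + 2 → D in octave 3
Result = D3


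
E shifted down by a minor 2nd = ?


minor 2nd: 2 letter names, 1 semitones
Letter: E - 1 → D
Pitch: E - 1 semitones, spelled as a D → D#
= D#


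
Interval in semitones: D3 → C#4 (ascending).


Step by step:
Absolute semitone position = octave×12 + chromatic position
D3: 3×12 + 2 = 38
C#4: 4×12 + 1 = 49
Difference = 49 - 38 = 11
= 11 semitones


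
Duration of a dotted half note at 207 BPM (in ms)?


Step by step:
One quarter-note beat = 60000 / BPM = 60000 / 207 ms
Dotted half note = 3 × quarter note
Duration = 3 × 60000 / 207 = 180000 / 207
= 869.6 ms


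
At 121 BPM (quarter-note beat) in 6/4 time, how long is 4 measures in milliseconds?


Working:
Quarter-note beat duration = 60000 / 121 ms
Beats per measure (6/4) = 6
One measure = 6 × 60000 / 121 = 360000 / 121 ms
4 measures = 4 × 360000 / 121 = 1440000 / 121
= 11900.8 ms


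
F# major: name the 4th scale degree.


Working:
Major scale pattern: W-W-H-W-W-W-H (2-2-1-2-2-2-1 semitones)
Starting from F#:
  F# + 2 semitones → G#
  G# + 2 semitones → A#
  A# + 1 semitone → B
  B + 2 semitones → C#
  C# + 2 semitones → D#
  D# + 2 semitones → E#
  E# + 1 semitone → F#
Scale: F# G# A# B C# D# E#
Degree 4 = B


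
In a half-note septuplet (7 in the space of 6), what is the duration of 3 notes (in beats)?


Septuplet: 7 notes occupy the space of 6 half notes
Space = 6 × 2 = 12 beats
Each septuplet note = 12 / 7 = 12/7 beats
3 notes = 3 × 12/7 = 36/7
= 36/7 beats


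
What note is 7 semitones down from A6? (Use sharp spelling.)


A6: chromatic position 9 in octave 6 → absolute = 6×12 + 9 = 81
Transpose down 7: 81 - 7 = 74
74 = 6×12 + 2 → D in octave 6
Result = D6


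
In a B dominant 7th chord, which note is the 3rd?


Reasoning:
Dominant 7th chord = root + major 3rd + perfect 5th + minor 7th
Seventh chords stack in thirds, so the letter names are B-D-F-A
Root: B
Major 3rd above B: D#
Perfect 5th above B: F#
Minor 7th above B: A
The 3rd = D#


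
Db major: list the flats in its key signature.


Flat major keys: C(0), F(1), Bb(2), Eb(3), Ab(4), Db(5), Gb(6), Cb(7)
Db major has 5 flats
Order of flats: Bb Eb Ab Db Gb Cb Fb → first 5: Bb, Eb, Ab, Db, Gb
= Bb, Eb, Ab, Db, Gb


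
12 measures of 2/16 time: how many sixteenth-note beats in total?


Let's work it out.
Time signature 2/16: the bottom number 16 means the sixteenth note gets one count
The top number 2 means 2 sixteenth-note beats per measure
Total = 2 × 12 measures
= 24 sixteenth-note beats


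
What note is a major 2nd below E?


A 2nd spans 2 letter names, so from E we land on D
A major 2nd = 2 semitones below E
Spell D at that pitch: D
= D


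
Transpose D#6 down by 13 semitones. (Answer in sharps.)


Solution.
D#6: chromatic position 3 in octave 6 → absolute = 6×12 + 3 = 75
Transpose down 13: 75 - 13 = 62
62 = 5×12 + 2 → D in octave 5
Result = D5


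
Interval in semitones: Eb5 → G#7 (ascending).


Working:
Absolute semitone position = octave×12 + chromatic position
Eb5: 5×12 + 3 = 63
G#7: 7×12 + 8 = 92
Difference = 92 - 63 = 29
= 29 semitones


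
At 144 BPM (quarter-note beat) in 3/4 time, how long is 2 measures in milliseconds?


Quarter-note beat duration = 60000 / 144 ms
Beats per measure (3/4) = 3
One measure = 3 × 60000 / 144 = 180000 / 144 ms
2 measures = 2 × 180000 / 144 = 360000 / 144
= 2500.0 ms


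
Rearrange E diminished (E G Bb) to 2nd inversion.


Reasoning:
Root position: E G Bb
2nd inversion: move root and 3rd up an octave
Bass note: Bb
Notes (bottom to top) = Bb E G


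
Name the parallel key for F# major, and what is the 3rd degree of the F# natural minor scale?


Parallel keys share the same tonic but differ in mode
F# major → parallel is F# minor
F# natural minor scale: F# G# A B C# D E
= F# minor; 3rd degree = A


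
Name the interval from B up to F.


Letter names: B → F spans 5 letter names → a 5th
Semitones: B → F = 6 half-steps
A 5th of 6 semitones is a diminished 5th
= diminished 5th


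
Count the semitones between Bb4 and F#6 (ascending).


Let's work it out.
Absolute semitone position = octave×12 + chromatic position
Bb4: 4×12 + 10 = 58
F#6: 6×12 + 6 = 78
Difference = 78 - 58 = 20
= 20 semitones


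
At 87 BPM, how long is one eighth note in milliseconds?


Solution.
One quarter-note beat = 60000 / BPM = 60000 / 87 ms
Eighth note = 1/2 × quarter note
Duration = 1/2 × 60000 / 87 = 30000 / 87
= 344.8 ms


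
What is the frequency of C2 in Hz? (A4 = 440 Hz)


f = 440 × 2^(n/12) where n = semitones from A4
C2: -33 semitones from A4
f = 440 × 2^(-33/12)
f = 65.41 Hz


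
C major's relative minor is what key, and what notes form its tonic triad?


Let's work it out.
The relative minor shares the major's key signature and starts on its 6th degree
6th degree = a major 6th above the tonic; a major 6th above C is A
→ relative minor of C major is A minor
Tonic triad of A minor = root + minor 3rd + perfect 5th = A C E
= A minor; triad = A C E


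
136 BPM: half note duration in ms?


Reasoning:
One quarter-note beat = 60000 / BPM = 60000 / 136 ms
Half note = 2 × quarter note
Duration = 2 × 60000 / 136 = 120000 / 136
= 882.4 ms


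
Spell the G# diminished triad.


Reasoning:
Diminished triad = root + minor 3rd (3 semitones) + diminished 5th (6 semitones)
A triad on G# stacks thirds, so the chord tones use letter names G-B-D
Root: G#
Minor 3rd above G#: B
Diminished 5th above G#: D
Chord = G# B D


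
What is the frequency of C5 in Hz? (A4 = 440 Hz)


f = 440 × 2^(n/12) where n = semitones from A4
C5: 3 semitones from A4
f = 440 × 2^(3/12)
f = 523.25 Hz


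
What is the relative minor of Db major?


Let's work it out.
The relative minor shares the major's key signature and starts on its 6th degree
6th degree = a major 6th above the tonic; a major 6th above Db is Bb
→ relative minor of Db major is Bb minor
= Bb minor


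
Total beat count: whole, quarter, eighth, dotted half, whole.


Reasoning:
Beat values:
  whole = 4 beats
  quarter = 1 beat
  eighth = 0.5 beats
  dotted half = 3 beats
  whole = 4 beats
Sum = 4 + 1 + 0.5 + 3 + 4
= 12.5 beats


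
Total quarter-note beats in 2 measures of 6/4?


Solution.
Time signature 6/4: the bottom number 4 means the quarter note gets one count
The top number 6 means 6 quarter-note beats per measure
Total = 6 × 2 measures
= 12 quarter-note beats


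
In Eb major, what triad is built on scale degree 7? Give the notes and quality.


Working:
Eb major scale: Eb F G Ab Bb C D
Diatonic triad on degree 7 stacks scale notes 7, 2, 4: D F Ab
D→F = 3 semitones; D→Ab = 6 semitones → diminished triad
= D F Ab (diminished)


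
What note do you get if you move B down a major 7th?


Reasoning:
major 7th: 7 letter names, 11 semitones
Letter: B - 6 → C
Pitch: B - 11 semitones, spelled as a C → C
= C


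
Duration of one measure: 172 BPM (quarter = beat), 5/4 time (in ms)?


Let's work it out.
Quarter-note beat duration = 60000 / 172 ms
Beats per measure (5/4) = 5
One measure = 5 × 60000 / 172 = 300000 / 172 ms
= 1744.2 ms


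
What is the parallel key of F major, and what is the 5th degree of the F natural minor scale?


Solution.
Parallel keys share the same tonic but differ in mode
F major → parallel is F minor
F natural minor scale: F G Ab Bb C Db Eb
= F minor; 5th degree = C


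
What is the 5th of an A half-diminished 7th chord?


Working:
Half-diminished 7th chord = root + minor 3rd + diminished 5th + minor 7th
Seventh chords stack in thirds, so the letter names are A-C-E-G
Root: A
Minor 3rd above A: C
Diminished 5th above A: Eb
Minor 7th above A: G
The 5th = Eb


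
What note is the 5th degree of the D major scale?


Working:
Major scale pattern: W-W-H-W-W-W-H (2-2-1-2-2-2-1 semitones)
Starting from D:
  D + 2 semitones → E
  E + 2 semitones → F#
  F# + 1 semitone → G
  G + 2 semitones → A
  A + 2 semitones → B
  B + 2 semitones → C#
  C# + 1 semitone → D
Scale: D E F# G A B C#
Degree 5 = A


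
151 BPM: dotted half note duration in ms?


One quarter-note beat = 60000 / BPM = 60000 / 151 ms
Dotted half note = 3 × quarter note
Duration = 3 × 60000 / 151 = 180000 / 151
= 1192.1 ms


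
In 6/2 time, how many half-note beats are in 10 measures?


Let's work it out.
Time signature 6/2: the bottom number 2 means the half note gets one count
The top number 6 means 6 half-note beats per measure
Total = 6 × 10 measures
= 60 half-note beats


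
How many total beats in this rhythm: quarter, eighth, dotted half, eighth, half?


Working:
Beat values:
  quarter = 1 beat
  eighth = 0.5 beats
  dotted half = 3 beats
  eighth = 0.5 beats
  half = 2 beats
Sum = 1 + 0.5 + 3 + 0.5 + 2
= 7 beats


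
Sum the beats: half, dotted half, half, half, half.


Solution.
Beat values:
  half = 2 beats
  dotted half = 3 beats
  half = 2 beats
  half = 2 beats
  half = 2 beats
Sum = 2 + 3 + 2 + 2 + 2
= 11 beats


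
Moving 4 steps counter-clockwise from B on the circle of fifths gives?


Each counter-clockwise step moves down a perfect 5th (= up a perfect 4th)
From B: B → E → A → D → G
= G


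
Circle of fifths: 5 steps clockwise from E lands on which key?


Working:
Each clockwise step on the circle of fifths moves up a perfect 5th
From E: E → B → F#/Gb → Db → Ab → Eb
= Eb


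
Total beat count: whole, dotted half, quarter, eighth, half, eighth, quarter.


Reasoning:
Beat values:
  whole = 4 beats
  dotted half = 3 beats
  quarter = 1 beat
  eighth = 0.5 beats
  half = 2 beats
  eighth = 0.5 beats
  quarter = 1 beat
Sum = 4 + 3 + 1 + 0.5 + 2 + 0.5 + 1
= 12 beats


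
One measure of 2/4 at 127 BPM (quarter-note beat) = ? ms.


Reasoning:
Quarter-note beat duration = 60000 / 127 ms
Beats per measure (2/4) = 2
One measure = 2 × 60000 / 127 = 120000 / 127 ms
= 944.9 ms


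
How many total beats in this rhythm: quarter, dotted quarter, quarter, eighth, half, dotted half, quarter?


Beat values:
  quarter = 1 beat
  dotted quarter = 1.5 beats
  quarter = 1 beat
  eighth = 0.5 beats
  half = 2 beats
  dotted half = 3 beats
  quarter = 1 beat
Sum = 1 + 1.5 + 1 + 0.5 + 2 + 3 + 1
= 10 beats


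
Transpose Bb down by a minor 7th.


Let's work it out.
minor 7th: 7 letter names, 10 semitones
Letter: B - 6 → C
Pitch: Bb - 10 semitones, spelled as a C → C
= C


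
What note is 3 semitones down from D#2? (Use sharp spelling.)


Step by step:
D#2: chromatic position 3 in octave 2 → absolute = 2×12 + 3 = 27
Transpose down 3: 27 - 3 = 24
24 = 2×12 + 0 → C in octave 2
Result = C2


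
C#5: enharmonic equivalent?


Enharmonic notes sound the same pitch but are spelled with different letter names
C# and Db name the same pitch class
= Db5


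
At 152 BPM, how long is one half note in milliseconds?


Solution.
One quarter-note beat = 60000 / BPM = 60000 / 152 ms
Half note = 2 × quarter note
Duration = 2 × 60000 / 152 = 120000 / 152
= 789.5 ms


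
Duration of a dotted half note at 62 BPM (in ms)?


Let's work it out.
One quarter-note beat = 60000 / BPM = 60000 / 62 ms
Dotted half note = 3 × quarter note
Duration = 3 × 60000 / 62 = 180000 / 62
= 2903.2 ms


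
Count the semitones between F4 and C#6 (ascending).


Working:
Absolute semitone position = octave×12 + chromatic position
F4: 4×12 + 5 = 53
C#6: 6×12 + 1 = 73
Difference = 73 - 53 = 20
= 20 semitones


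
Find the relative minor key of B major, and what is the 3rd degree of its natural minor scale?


Step by step:
The relative minor shares the major's key signature and starts on its 6th degree
6th degree = a major 6th above the tonic; a major 6th above B is G#
→ relative minor of B major is G# minor
G# natural minor scale: G# A# B C# D# E F#
= G# minor; 3rd degree = B


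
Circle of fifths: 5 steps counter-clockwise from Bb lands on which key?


Let's work it out.
Each counter-clockwise step moves down a perfect 5th (= up a perfect 4th)
From Bb: Bb → Eb → Ab → Db → F#/Gb → B
= B


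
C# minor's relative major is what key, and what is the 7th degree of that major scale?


The relative major shares the key signature and is a minor 3rd above the minor tonic
A minor 3rd above C# is E
→ relative major of C# minor is E major
E major scale: E F# G# A B C# D#
= E major; 7th degree = D#


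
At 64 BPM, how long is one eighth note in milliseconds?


Let's work it out.
One quarter-note beat = 60000 / BPM = 60000 / 64 ms
Eighth note = 1/2 × quarter note
Duration = 1/2 × 60000 / 64 = 30000 / 64
= 468.8 ms


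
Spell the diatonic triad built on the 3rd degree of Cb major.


Let's work it out.
Cb major scale: Cb Db Eb Fb Gb Ab Bb
Diatonic triad on degree 3 stacks scale notes 3, 5, 7: Eb Gb Bb
Eb→Gb = 3 semitones; Eb→Bb = 7 semitones → minor triad
= Eb Gb Bb (minor)


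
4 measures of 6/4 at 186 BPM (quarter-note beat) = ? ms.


Quarter-note beat duration = 60000 / 186 ms
Beats per measure (6/4) = 6
One measure = 6 × 60000 / 186 = 360000 / 186 ms
4 measures = 4 × 360000 / 186 = 1440000 / 186
= 7741.9 ms


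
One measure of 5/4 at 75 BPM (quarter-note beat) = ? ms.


Quarter-note beat duration = 60000 / 75 ms
Beats per measure (5/4) = 5
One measure = 5 × 60000 / 75 = 300000 / 75 ms
= 4000.0 ms


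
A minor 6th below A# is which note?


Step by step:
A 6th spans 6 letter names, so from A we land on C
A minor 6th = 8 semitones below A#
Spell C at that pitch: C##
= C##


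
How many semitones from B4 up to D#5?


Absolute semitone position = octave×12 + chromatic position
B4: 4×12 + 11 = 59
D#5: 5×12 + 3 = 63
Difference = 63 - 59 = 4
= 4 semitones


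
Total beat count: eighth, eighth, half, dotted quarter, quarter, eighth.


Working:
Beat values:
  eighth = 0.5 beats
  eighth = 0.5 beats
  half = 2 beats
  dotted quarter = 1.5 beats
  quarter = 1 beat
  eighth = 0.5 beats
Sum = 0.5 + 0.5 + 2 + 1.5 + 1 + 0.5
= 6 beats


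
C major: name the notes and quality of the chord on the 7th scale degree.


C major scale: C D E F G A B
Diatonic triad on degree 7 stacks scale notes 7, 2, 4: B D F
B→D = 3 semitones; B→F = 6 semitones → diminished triad
= B D F (diminished)


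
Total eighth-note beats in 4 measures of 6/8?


Let's work it out.
Time signature 6/8: the bottom number 8 means the eighth note gets one count
The top number 6 means 6 eighth-note beats per measure
Total = 6 × 4 measures
= 24 eighth-note beats


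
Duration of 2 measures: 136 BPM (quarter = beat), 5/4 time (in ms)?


Let's work it out.
Quarter-note beat duration = 60000 / 136 ms
Beats per measure (5/4) = 5
One measure = 5 × 60000 / 136 = 300000 / 136 ms
2 measures = 2 × 300000 / 136 = 600000 / 136
= 4411.8 ms


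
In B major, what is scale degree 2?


Let's work it out.
Major scale pattern: W-W-H-W-W-W-H (2-2-1-2-2-2-1 semitones)
Starting from B:
  B + 2 semitones → C#
  C# + 2 semitones → D#
  D# + 1 semitone → E
  E + 2 semitones → F#
  F# + 2 semitones → G#
  G# + 2 semitones → A#
  A# + 1 semitone → B
Scale: B C# D# E F# G# A#
Degree 2 = C#


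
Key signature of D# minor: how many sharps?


Sharp minor keys follow the circle of fifths: A(0), E(1), B(2), F#(3), C#(4), G#(5), D#(6), A#(7)
D# minor has 6 sharps
Order of sharps: F# C# G# D# A# E# B# → first 6: F#, C#, G#, D#, A#, E#
= 6 sharps


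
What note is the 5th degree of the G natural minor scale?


Working:
Natural minor scale pattern: W-H-W-W-H-W-W (2-1-2-2-1-2-2 semitones)
Starting from G:
  G + 2 semitones → A
  A + 1 semitone → Bb
  Bb + 2 semitones → C
  C + 2 semitones → D
  D + 1 semitone → Eb
  Eb + 2 semitones → F
  F + 2 semitones → G
Scale: G A Bb C D Eb F
Degree 5 = D


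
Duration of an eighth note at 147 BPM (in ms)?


One quarter-note beat = 60000 / BPM = 60000 / 147 ms
Eighth note = 1/2 × quarter note
Duration = 1/2 × 60000 / 147 = 30000 / 147
= 204.1 ms


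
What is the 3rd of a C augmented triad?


Let's work it out.
Augmented triad = root + major 3rd (4 semitones) + augmented 5th (8 semitones)
A triad on C stacks thirds, so the chord tones use letter names C-E-G
Root: C
Major 3rd above C: E
Augmented 5th above C: G#
The 3rd = E


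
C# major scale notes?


Major scale pattern: W-W-H-W-W-W-H (2-2-1-2-2-2-1 semitones)
Starting from C#:
  C# + 2 semitones → D#
  D# + 2 semitones → E#
  E# + 1 semitone → F#
  F# + 2 semitones → G#
  G# + 2 semitones → A#
  A# + 2 semitones → B#
  B# + 1 semitone → C#
Scale = C# D# E# F# G# A# B#


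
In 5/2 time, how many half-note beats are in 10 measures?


Working:
Time signature 5/2: the bottom number 2 means the half note gets one count
The top number 5 means 5 half-note beats per measure
Total = 5 × 10 measures
= 50 half-note beats


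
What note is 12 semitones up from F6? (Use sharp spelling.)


Reasoning:
F6: chromatic position 5 in octave 6 → absolute = 6×12 + 5 = 77
Transpose up 12: 77 + 12 = 89
89 = 7×12 + 5 → F in octave 7
Result = F7


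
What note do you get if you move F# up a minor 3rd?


minor 3rd: 3 letter names, 3 semitones
Letter: F + 2 → A
Pitch: F# + 3 semitones, spelled as an A → A
= A


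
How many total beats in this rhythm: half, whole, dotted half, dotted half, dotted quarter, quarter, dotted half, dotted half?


Solution.
Beat values:
  half = 2 beats
  whole = 4 beats
  dotted half = 3 beats
  dotted half = 3 beats
  dotted quarter = 1.5 beats
  quarter = 1 beat
  dotted half = 3 beats
  dotted half = 3 beats
Sum = 2 + 4 + 3 + 3 + 1.5 + 1 + 3 + 3
= 20.5 beats


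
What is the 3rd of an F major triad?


Step by step:
Major triad = root + major 3rd (4 semitones) + perfect 5th (7 semitones)
A triad on F stacks thirds, so the chord tones use letter names F-A-C
Root: F
Major 3rd above F: A
Perfect 5th above F: C
The 3rd = A


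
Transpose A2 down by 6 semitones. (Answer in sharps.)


Let's work it out.
A2: chromatic position 9 in octave 2 → absolute = 2×12 + 9 = 33
Transpose down 6: 33 - 6 = 27
27 = 2×12 + 3 → D# in octave 2
Result = D#2


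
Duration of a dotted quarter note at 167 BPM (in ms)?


Working:
One quarter-note beat = 60000 / BPM = 60000 / 167 ms
Dotted quarter note = 3/2 × quarter note
Duration = 3/2 × 60000 / 167 = 90000 / 167
= 538.9 ms


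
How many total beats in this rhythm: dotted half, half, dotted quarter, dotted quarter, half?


Beat values:
  dotted half = 3 beats
  half = 2 beats
  dotted quarter = 1.5 beats
  dotted quarter = 1.5 beats
  half = 2 beats
Sum = 3 + 2 + 1.5 + 1.5 + 2
= 10 beats


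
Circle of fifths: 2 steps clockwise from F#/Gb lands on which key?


Reasoning:
Each clockwise step on the circle of fifths moves up a perfect 5th
From F#/Gb: F#/Gb → Db → Ab
= Ab


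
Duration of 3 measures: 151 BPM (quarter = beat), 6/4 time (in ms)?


Reasoning:
Quarter-note beat duration = 60000 / 151 ms
Beats per measure (6/4) = 6
One measure = 6 × 60000 / 151 = 360000 / 151 ms
3 measures = 3 × 360000 / 151 = 1080000 / 151
= 7152.3 ms


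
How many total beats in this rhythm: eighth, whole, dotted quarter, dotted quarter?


Working:
Beat values:
  eighth = 0.5 beats
  whole = 4 beats
  dotted quarter = 1.5 beats
  dotted quarter = 1.5 beats
Sum = 0.5 + 4 + 1.5 + 1.5
= 7.5 beats


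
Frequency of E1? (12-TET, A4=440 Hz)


Step by step:
f = 440 × 2^(n/12) where n = semitones from A4
E1: -41 semitones from A4
f = 440 × 2^(-41/12)
f = 41.20 Hz


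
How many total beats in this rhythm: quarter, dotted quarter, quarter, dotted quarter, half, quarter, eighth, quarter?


Step by step:
Beat values:
  quarter = 1 beat
  dotted quarter = 1.5 beats
  quarter = 1 beat
  dotted quarter = 1.5 beats
  half = 2 beats
  quarter = 1 beat
  eighth = 0.5 beats
  quarter = 1 beat
Sum = 1 + 1.5 + 1 + 1.5 + 2 + 1 + 0.5 + 1
= 9.5 beats


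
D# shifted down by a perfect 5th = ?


Let's work it out.
perfect 5th: 5 letter names, 7 semitones
Letter: D - 4 → G
Pitch: D# - 7 semitones, spelled as a G → G#
= G#


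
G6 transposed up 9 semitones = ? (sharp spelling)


Reasoning:
G6: chromatic position 7 in octave 6 → absolute = 6×12 + 7 = 79
Transpose up 9: 79 + 9 = 88
88 = 7×12 + 4 → E in octave 7
Result = E7


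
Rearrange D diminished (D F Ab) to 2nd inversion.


Root position: D F Ab
2nd inversion: move root and 3rd up an octave
Bass note: Ab
Notes (bottom to top) = Ab D F


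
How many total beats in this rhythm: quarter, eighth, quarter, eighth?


Let's work it out.
Beat values:
  quarter = 1 beat
  eighth = 0.5 beats
  quarter = 1 beat
  eighth = 0.5 beats
Sum = 1 + 0.5 + 1 + 0.5
= 3 beats


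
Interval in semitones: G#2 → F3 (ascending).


Absolute semitone position = octave×12 + chromatic position
G#2: 2×12 + 8 = 32
F3: 3×12 + 5 = 41
Difference = 41 - 32 = 9
= 9 semitones


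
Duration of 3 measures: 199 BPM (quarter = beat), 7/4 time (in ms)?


Reasoning:
Quarter-note beat duration = 60000 / 199 ms
Beats per measure (7/4) = 7
One measure = 7 × 60000 / 199 = 420000 / 199 ms
3 measures = 3 × 420000 / 199 = 1260000 / 199
= 6331.7 ms
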